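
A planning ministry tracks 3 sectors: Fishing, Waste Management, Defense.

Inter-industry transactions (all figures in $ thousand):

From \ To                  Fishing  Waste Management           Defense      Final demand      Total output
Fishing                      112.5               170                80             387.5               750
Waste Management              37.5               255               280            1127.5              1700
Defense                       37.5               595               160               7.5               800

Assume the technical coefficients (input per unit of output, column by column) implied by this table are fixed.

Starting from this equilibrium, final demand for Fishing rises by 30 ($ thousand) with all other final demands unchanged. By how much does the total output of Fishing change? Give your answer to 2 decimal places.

Δx_F = 36.19

Technical coefficients a_ij = z_ij / X_j:
  a_FF = 112.5/750 = 0.15, a_WF = 37.5/750 = 0.05, a_DF = 37.5/750 = 0.05
  a_FW = 170/1700 = 0.10, a_WW = 255/1700 = 0.15, a_DW = 595/1700 = 0.35
  a_FD = 80/800 = 0.10, a_WD = 280/800 = 0.35, a_DD = 160/800 = 0.20
I − A =
  [   0.85    -0.10    -0.10]
  [  -0.05     0.85    -0.35]
  [  -0.05    -0.35     0.80]
Cofactors of I−A, C_ij = (−1)^(i+j)·(minor ij) (rows/columns in the sector order above):
  C_11 = (0.85)(0.80) − (-0.35)(-0.35) = 0.5575
  C_12 = −[(-0.05)(0.80) − (-0.35)(-0.05)] = 0.0575
  C_13 = (-0.05)(-0.35) − (0.85)(-0.05) = 0.0600
  C_21 = −[(-0.10)(0.80) − (-0.10)(-0.35)] = 0.1150
  C_22 = (0.85)(0.80) − (-0.10)(-0.05) = 0.6750
  C_23 = −[(0.85)(-0.35) − (-0.10)(-0.05)] = 0.3025
  C_31 = (-0.10)(-0.35) − (-0.10)(0.85) = 0.1200
  C_32 = −[(0.85)(-0.35) − (-0.10)(-0.05)] = 0.3025
  C_33 = (0.85)(0.85) − (-0.10)(-0.05) = 0.7175
det(I−A) = Σ_j (I−A)_1j·C_1j = (0.85)(0.5575) + (-0.10)(0.0575) + (-0.10)(0.0600) = 0.462125
adj(I−A) = Cᵀ =
  [ 0.5575   0.1150   0.1200]
  [ 0.0575   0.6750   0.3025]
  [ 0.0600   0.3025   0.7175]
(I − A)⁻¹ = adj(I−A) / det(I−A) ≈
  [   1.2064     0.2489     0.2597]
  [   0.1244     1.4606     0.6546]
  [   0.1298     0.6546     1.5526]
Δx = (I − A)⁻¹ Δd with Δd having +30 in the Fishing component and 0 elsewhere.
So Δx_F = L_FF · (+30), where L_FF = adj(I−A)_FF / det(I−A) = 0.5575 / 0.462125.
Δx_F = 0.5575 × (+30) / 0.462125 = 16.725 / 0.462125 ≈ 36.19.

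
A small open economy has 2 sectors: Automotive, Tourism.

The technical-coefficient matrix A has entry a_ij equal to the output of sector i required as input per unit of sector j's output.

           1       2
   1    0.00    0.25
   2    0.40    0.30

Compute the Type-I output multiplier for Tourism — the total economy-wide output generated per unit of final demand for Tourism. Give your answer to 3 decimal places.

m_2 = 2.083

I − A =
  [   1.00    -0.25]
  [  -0.40     0.70]
det(I−A) = (1.00)(0.70) − (-0.25)(-0.40) = 0.6000
adj(I−A) = [[0.70, 0.25], [0.40, 1.00]]
(I − A)⁻¹ = adj(I−A) / det(I−A) ≈
  [   1.1667     0.4167]
  [   0.6667     1.6667]
The output multiplier for sector j is the column-j sum of the Leontief inverse (I − A)⁻¹ = adj(I−A) / det(I−A).
Column 2 of adj(I−A): (0.25, 1.00); det(I−A) = 0.6000.
m_2 = (0.25 + 1.00) / 0.6000 = 1.25 / 0.6000 ≈ 2.083.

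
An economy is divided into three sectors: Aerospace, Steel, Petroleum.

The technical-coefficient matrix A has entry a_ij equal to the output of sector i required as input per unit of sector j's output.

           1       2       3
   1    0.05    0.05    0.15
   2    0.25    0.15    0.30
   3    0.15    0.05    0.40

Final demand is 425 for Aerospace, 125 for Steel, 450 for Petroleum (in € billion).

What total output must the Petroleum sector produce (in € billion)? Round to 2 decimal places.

I − A =
  [   0.95    -0.05    -0.15]
  [  -0.25     0.85    -0.30]
  [  -0.15    -0.05     0.60]
Cofactors of I−A, C_ij = (−1)^(i+j)·(minor ij) (rows/columns in the sector order above):
  C_11 = (0.85)(0.60) − (-0.30)(-0.05) = 0.4950
  C_12 = −[(-0.25)(0.60) − (-0.30)(-0.15)] = 0.1950
  C_13 = (-0.25)(-0.05) − (0.85)(-0.15) = 0.1400
  C_21 = −[(-0.05)(0.60) − (-0.15)(-0.05)] = 0.0375
  C_22 = (0.95)(0.60) − (-0.15)(-0.15) = 0.5475
  C_23 = −[(0.95)(-0.05) − (-0.05)(-0.15)] = 0.0550
  C_31 = (-0.05)(-0.30) − (-0.15)(0.85) = 0.1425
  C_32 = −[(0.95)(-0.30) − (-0.15)(-0.25)] = 0.3225
  C_33 = (0.95)(0.85) − (-0.05)(-0.25) = 0.7950
det(I−A) = Σ_j (I−A)_1j·C_1j = (0.95)(0.4950) + (-0.05)(0.1950) + (-0.15)(0.1400) = 0.4395
adj(I−A) = Cᵀ =
  [ 0.4950   0.0375   0.1425]
  [ 0.1950   0.5475   0.3225]
  [ 0.1400   0.0550   0.7950]
(I − A)⁻¹ = adj(I−A) / det(I−A) ≈
  [   1.1263     0.0853     0.3242]
  [   0.4437     1.2457     0.7338]
  [   0.3185     0.1251     1.8089]
x = (I − A)⁻¹ d = adj(I−A)·d / det(I−A), with det(I−A) = 0.4395:
  x_1 = (0.4950·425 + 0.0375·125 + 0.1425·450) / 0.4395 = 279.1875 / 0.4395 ≈ 635.24
  x_2 = (0.1950·425 + 0.5475·125 + 0.3225·450) / 0.4395 = 296.4375 / 0.4395 ≈ 674.49
  x_3 = (0.1400·425 + 0.0550·125 + 0.7950·450) / 0.4395 = 424.125 / 0.4395 ≈ 965.02

x_3 = 965.02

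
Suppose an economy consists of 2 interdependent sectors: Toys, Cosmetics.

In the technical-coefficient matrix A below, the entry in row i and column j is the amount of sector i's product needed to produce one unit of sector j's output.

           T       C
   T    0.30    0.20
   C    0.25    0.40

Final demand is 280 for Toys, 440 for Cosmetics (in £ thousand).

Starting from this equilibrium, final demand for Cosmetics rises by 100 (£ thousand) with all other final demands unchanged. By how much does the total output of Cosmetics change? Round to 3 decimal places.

Δx_C = 189.189

I − A =
  [   0.70    -0.20]
  [  -0.25     0.60]
det(I−A) = (0.70)(0.60) − (-0.20)(-0.25) = 0.3700
adj(I−A) = [[0.60, 0.20], [0.25, 0.70]]
(I − A)⁻¹ = adj(I−A) / det(I−A) ≈
  [   1.6216     0.5405]
  [   0.6757     1.8919]
Δx = (I − A)⁻¹ Δd with Δd having +100 in the Cosmetics component and 0 elsewhere.
So Δx_C = L_CC · (+100), where L_CC = adj(I−A)_CC / det(I−A) = 0.70 / 0.3700.
Δx_C = 0.70 × (+100) / 0.3700 = 70.00 / 0.3700 ≈ 189.189.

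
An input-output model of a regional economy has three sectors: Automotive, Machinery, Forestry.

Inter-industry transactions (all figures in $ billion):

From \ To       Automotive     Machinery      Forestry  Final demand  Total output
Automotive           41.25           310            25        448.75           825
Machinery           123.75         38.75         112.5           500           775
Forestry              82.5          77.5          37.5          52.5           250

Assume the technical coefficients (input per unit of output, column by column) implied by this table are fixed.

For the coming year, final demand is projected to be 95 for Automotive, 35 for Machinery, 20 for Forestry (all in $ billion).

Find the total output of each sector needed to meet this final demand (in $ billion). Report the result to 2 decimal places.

x_A = 139.96, x_M = 82.48, x_F = 49.70

Technical coefficients a_ij = z_ij / X_j:
  a_AA = 41.25/825 = 0.05, a_MA = 123.75/825 = 0.15, a_FA = 82.5/825 = 0.10
  a_AM = 310/775 = 0.40, a_MM = 38.75/775 = 0.05, a_FM = 77.5/775 = 0.10
  a_AF = 25/250 = 0.10, a_MF = 112.5/250 = 0.45, a_FF = 37.5/250 = 0.15
I − A =
  [   0.95    -0.40    -0.10]
  [  -0.15     0.95    -0.45]
  [  -0.10    -0.10     0.85]
Cofactors of I−A, C_ij = (−1)^(i+j)·(minor ij) (rows/columns in the sector order above):
  C_11 = (0.95)(0.85) − (-0.45)(-0.10) = 0.7625
  C_12 = −[(-0.15)(0.85) − (-0.45)(-0.10)] = 0.1725
  C_13 = (-0.15)(-0.10) − (0.95)(-0.10) = 0.1100
  C_21 = −[(-0.40)(0.85) − (-0.10)(-0.10)] = 0.3500
  C_22 = (0.95)(0.85) − (-0.10)(-0.10) = 0.7975
  C_23 = −[(0.95)(-0.10) − (-0.40)(-0.10)] = 0.1350
  C_31 = (-0.40)(-0.45) − (-0.10)(0.95) = 0.2750
  C_32 = −[(0.95)(-0.45) − (-0.10)(-0.15)] = 0.4425
  C_33 = (0.95)(0.95) − (-0.40)(-0.15) = 0.8425
det(I−A) = Σ_j (I−A)_1j·C_1j = (0.95)(0.7625) + (-0.40)(0.1725) + (-0.10)(0.1100) = 0.644375
adj(I−A) = Cᵀ =
  [ 0.7625   0.3500   0.2750]
  [ 0.1725   0.7975   0.4425]
  [ 0.1100   0.1350   0.8425]
(I − A)⁻¹ = adj(I−A) / det(I−A) ≈
  [   1.1833     0.5432     0.4268]
  [   0.2677     1.2376     0.6867]
  [   0.1707     0.2095     1.3075]
x = (I − A)⁻¹ d = adj(I−A)·d / det(I−A), with det(I−A) = 0.644375:
  x_A = (0.7625·95 + 0.3500·35 + 0.2750·20) / 0.644375 = 90.1875 / 0.644375 ≈ 139.96
  x_M = (0.1725·95 + 0.7975·35 + 0.4425·20) / 0.644375 = 53.15 / 0.644375 ≈ 82.48
  x_F = (0.1100·95 + 0.1350·35 + 0.8425·20) / 0.644375 = 32.025 / 0.644375 ≈ 49.70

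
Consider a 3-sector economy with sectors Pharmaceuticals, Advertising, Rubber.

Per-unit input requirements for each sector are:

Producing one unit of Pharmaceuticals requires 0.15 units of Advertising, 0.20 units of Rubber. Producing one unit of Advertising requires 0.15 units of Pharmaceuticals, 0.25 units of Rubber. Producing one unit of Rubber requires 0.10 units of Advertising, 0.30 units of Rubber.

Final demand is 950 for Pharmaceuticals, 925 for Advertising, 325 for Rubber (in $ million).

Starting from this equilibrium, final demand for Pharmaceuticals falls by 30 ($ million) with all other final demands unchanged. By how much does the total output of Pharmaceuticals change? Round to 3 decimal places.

I − A =
  [   1.00    -0.15     0.00]
  [  -0.15     1.00    -0.10]
  [  -0.20    -0.25     0.70]
Cofactors of I−A, C_ij = (−1)^(i+j)·(minor ij) (rows/columns in the sector order above):
  C_11 = (1.00)(0.70) − (-0.10)(-0.25) = 0.6750
  C_12 = −[(-0.15)(0.70) − (-0.10)(-0.20)] = 0.1250
  C_13 = (-0.15)(-0.25) − (1.00)(-0.20) = 0.2375
  C_21 = −[(-0.15)(0.70) − (0.00)(-0.25)] = 0.1050
  C_22 = (1.00)(0.70) − (0.00)(-0.20) = 0.7000
  C_23 = −[(1.00)(-0.25) − (-0.15)(-0.20)] = 0.2800
  C_31 = (-0.15)(-0.10) − (0.00)(1.00) = 0.0150
  C_32 = −[(1.00)(-0.10) − (0.00)(-0.15)] = 0.1000
  C_33 = (1.00)(1.00) − (-0.15)(-0.15) = 0.9775
det(I−A) = Σ_j (I−A)_1j·C_1j = (1.00)(0.6750) + (-0.15)(0.1250) + (0.00)(0.2375) = 0.65625
adj(I−A) = Cᵀ =
  [ 0.6750   0.1050   0.0150]
  [ 0.1250   0.7000   0.1000]
  [ 0.2375   0.2800   0.9775]
(I − A)⁻¹ = adj(I−A) / det(I−A) ≈
  [   1.0286     0.1600     0.0229]
  [   0.1905     1.0667     0.1524]
  [   0.3619     0.4267     1.4895]
Δx = (I − A)⁻¹ Δd with Δd having -30 in the Pharmaceuticals component and 0 elsewhere.
So Δx_1 = L_11 · (-30), where L_11 = adj(I−A)_11 / det(I−A) = 0.6750 / 0.65625.
Δx_1 = 0.6750 × (-30) / 0.65625 = -20.25 / 0.65625 ≈ -30.857.

Δx_1 = -30.857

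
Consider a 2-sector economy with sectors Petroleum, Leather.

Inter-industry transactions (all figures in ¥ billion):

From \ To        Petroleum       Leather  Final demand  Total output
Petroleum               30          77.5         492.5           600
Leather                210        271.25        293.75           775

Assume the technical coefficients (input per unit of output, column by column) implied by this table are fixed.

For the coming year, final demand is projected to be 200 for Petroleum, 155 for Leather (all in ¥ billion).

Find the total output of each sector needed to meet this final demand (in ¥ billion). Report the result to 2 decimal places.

Technical coefficients a_ij = z_ij / X_j:
  a_PP = 30/600 = 0.05, a_LP = 210/600 = 0.35
  a_PL = 77.5/775 = 0.10, a_LL = 271.25/775 = 0.35
I − A =
  [   0.95    -0.10]
  [  -0.35     0.65]
det(I−A) = (0.95)(0.65) − (-0.10)(-0.35) = 0.5825
adj(I−A) = [[0.65, 0.10], [0.35, 0.95]]
(I − A)⁻¹ = adj(I−A) / det(I−A) ≈
  [   1.1159     0.1717]
  [   0.6009     1.6309]
x = (I − A)⁻¹ d = adj(I−A)·d / det(I−A), with det(I−A) = 0.5825:
  x_P = (0.65·200 + 0.10·155) / 0.5825 = 145.50 / 0.5825 ≈ 249.79
  x_L = (0.35·200 + 0.95·155) / 0.5825 = 217.25 / 0.5825 ≈ 372.96

x_P = 249.79, x_L = 372.96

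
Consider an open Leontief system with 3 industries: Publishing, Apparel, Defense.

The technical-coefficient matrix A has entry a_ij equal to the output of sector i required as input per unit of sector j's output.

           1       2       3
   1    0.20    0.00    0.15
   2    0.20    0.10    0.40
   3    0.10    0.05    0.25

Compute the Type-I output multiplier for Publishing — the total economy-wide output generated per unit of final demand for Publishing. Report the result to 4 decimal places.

I − A =
  [   0.80     0.00    -0.15]
  [  -0.20     0.90    -0.40]
  [  -0.10    -0.05     0.75]
Cofactors of I−A, C_ij = (−1)^(i+j)·(minor ij) (rows/columns in the sector order above):
  C_11 = (0.90)(0.75) − (-0.40)(-0.05) = 0.6550
  C_12 = −[(-0.20)(0.75) − (-0.40)(-0.10)] = 0.1900
  C_13 = (-0.20)(-0.05) − (0.90)(-0.10) = 0.1000
  C_21 = −[(0.00)(0.75) − (-0.15)(-0.05)] = 0.0075
  C_22 = (0.80)(0.75) − (-0.15)(-0.10) = 0.5850
  C_23 = −[(0.80)(-0.05) − (0.00)(-0.10)] = 0.0400
  C_31 = (0.00)(-0.40) − (-0.15)(0.90) = 0.1350
  C_32 = −[(0.80)(-0.40) − (-0.15)(-0.20)] = 0.3500
  C_33 = (0.80)(0.90) − (0.00)(-0.20) = 0.7200
det(I−A) = Σ_j (I−A)_1j·C_1j = (0.80)(0.6550) + (0.00)(0.1900) + (-0.15)(0.1000) = 0.5090
adj(I−A) = Cᵀ =
  [ 0.6550   0.0075   0.1350]
  [ 0.1900   0.5850   0.3500]
  [ 0.1000   0.0400   0.7200]
(I − A)⁻¹ = adj(I−A) / det(I−A) ≈
  [   1.28684     0.01473     0.26523]
  [   0.37328     1.14931     0.68762]
  [   0.19646     0.07859     1.41454]
The output multiplier for sector j is the column-j sum of the Leontief inverse (I − A)⁻¹ = adj(I−A) / det(I−A).
Column 1 of adj(I−A): (0.6550, 0.1900, 0.1000); det(I−A) = 0.5090.
m_1 = (0.6550 + 0.1900 + 0.1000) / 0.5090 = 0.945 / 0.5090 ≈ 1.8566.

m_1 = 1.8566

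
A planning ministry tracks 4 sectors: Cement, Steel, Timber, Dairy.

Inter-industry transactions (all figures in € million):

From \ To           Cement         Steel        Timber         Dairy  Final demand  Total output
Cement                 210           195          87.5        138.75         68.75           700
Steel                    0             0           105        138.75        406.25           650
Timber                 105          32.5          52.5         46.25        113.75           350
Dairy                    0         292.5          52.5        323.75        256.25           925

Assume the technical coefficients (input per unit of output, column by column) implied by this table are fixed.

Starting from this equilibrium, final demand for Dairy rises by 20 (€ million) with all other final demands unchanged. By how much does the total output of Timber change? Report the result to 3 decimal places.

Δx_3 = 4.777

Technical coefficients a_ij = z_ij / X_j:
  a_11 = 210/700 = 0.30, a_21 = 0/700 = 0.00, a_31 = 105/700 = 0.15, a_41 = 0/700 = 0.00
  a_12 = 195/650 = 0.30, a_22 = 0/650 = 0.00, a_32 = 32.5/650 = 0.05, a_42 = 292.5/650 = 0.45
  a_13 = 87.5/350 = 0.25, a_23 = 105/350 = 0.30, a_33 = 52.5/350 = 0.15, a_43 = 52.5/350 = 0.15
  a_14 = 138.75/925 = 0.15, a_24 = 138.75/925 = 0.15, a_34 = 46.25/925 = 0.05, a_44 = 323.75/925 = 0.35
I − A =
  [   0.70    -0.30    -0.25    -0.15]
  [   0.00     1.00    -0.30    -0.15]
  [  -0.15    -0.05     0.85    -0.05]
  [   0.00    -0.45    -0.15     0.65]
Compute the cofactors C_ij = (−1)^(i+j)·(3×3 minor ij) of I−A; the adjugate is their transpose:
adj(I−A) = Cᵀ =
  [ 0.470000   0.235750   0.253625   0.182375]
  [ 0.032625   0.353750   0.152250   0.100875]
  [ 0.087375   0.077875   0.407750   0.069500]
  [ 0.042750   0.262875   0.199500   0.533500]
det(I−A) = Σ_j (I−A)_1j·C_1j = (0.70)(0.470000) + (-0.30)(0.032625) + (-0.25)(0.087375) + (-0.15)(0.042750) = 0.29095625
(I − A)⁻¹ = adj(I−A) / det(I−A) ≈
  [   1.6154     0.8103     0.8717     0.6268]
  [   0.1121     1.2158     0.5233     0.3467]
  [   0.3003     0.2677     1.4014     0.2389]
  [   0.1469     0.9035     0.6857     1.8336]
Δx = (I − A)⁻¹ Δd with Δd having +20 in the Dairy component and 0 elsewhere.
So Δx_3 = L_34 · (+20), where L_34 = adj(I−A)_34 / det(I−A) = 0.069500 / 0.29095625.
Δx_3 = 0.069500 × (+20) / 0.29095625 = 1.39 / 0.29095625 ≈ 4.777.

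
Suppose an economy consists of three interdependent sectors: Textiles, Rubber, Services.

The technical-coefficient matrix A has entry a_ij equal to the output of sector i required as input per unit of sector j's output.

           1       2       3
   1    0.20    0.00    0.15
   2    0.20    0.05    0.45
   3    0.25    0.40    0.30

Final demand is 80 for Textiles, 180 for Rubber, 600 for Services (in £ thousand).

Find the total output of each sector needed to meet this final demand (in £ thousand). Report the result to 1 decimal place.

I − A =
  [   0.80     0.00    -0.15]
  [  -0.20     0.95    -0.45]
  [  -0.25    -0.40     0.70]
Cofactors of I−A, C_ij = (−1)^(i+j)·(minor ij) (rows/columns in the sector order above):
  C_11 = (0.95)(0.70) − (-0.45)(-0.40) = 0.4850
  C_12 = −[(-0.20)(0.70) − (-0.45)(-0.25)] = 0.2525
  C_13 = (-0.20)(-0.40) − (0.95)(-0.25) = 0.3175
  C_21 = −[(0.00)(0.70) − (-0.15)(-0.40)] = 0.0600
  C_22 = (0.80)(0.70) − (-0.15)(-0.25) = 0.5225
  C_23 = −[(0.80)(-0.40) − (0.00)(-0.25)] = 0.3200
  C_31 = (0.00)(-0.45) − (-0.15)(0.95) = 0.1425
  C_32 = −[(0.80)(-0.45) − (-0.15)(-0.20)] = 0.3900
  C_33 = (0.80)(0.95) − (0.00)(-0.20) = 0.7600
det(I−A) = Σ_j (I−A)_1j·C_1j = (0.80)(0.4850) + (0.00)(0.2525) + (-0.15)(0.3175) = 0.340375
adj(I−A) = Cᵀ =
  [ 0.4850   0.0600   0.1425]
  [ 0.2525   0.5225   0.3900]
  [ 0.3175   0.3200   0.7600]
(I − A)⁻¹ = adj(I−A) / det(I−A) ≈
  [   1.4249     0.1763     0.4187]
  [   0.7418     1.5351     1.1458]
  [   0.9328     0.9401     2.2328]
x = (I − A)⁻¹ d = adj(I−A)·d / det(I−A), with det(I−A) = 0.340375:
  x_1 = (0.4850·80 + 0.0600·180 + 0.1425·600) / 0.340375 = 135.10 / 0.340375 ≈ 396.9
  x_2 = (0.2525·80 + 0.5225·180 + 0.3900·600) / 0.340375 = 348.25 / 0.340375 ≈ 1023.1
  x_3 = (0.3175·80 + 0.3200·180 + 0.7600·600) / 0.340375 = 539.00 / 0.340375 ≈ 1583.5

x_1 = 396.9, x_2 = 1023.1, x_3 = 1583.5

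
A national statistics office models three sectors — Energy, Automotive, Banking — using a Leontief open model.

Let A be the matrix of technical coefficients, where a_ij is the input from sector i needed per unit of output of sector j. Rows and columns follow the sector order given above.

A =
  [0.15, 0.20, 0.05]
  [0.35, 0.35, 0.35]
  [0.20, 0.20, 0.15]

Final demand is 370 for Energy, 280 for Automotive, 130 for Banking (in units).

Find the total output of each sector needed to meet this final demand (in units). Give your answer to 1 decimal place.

x_E = 741.7, x_A = 1152.5, x_B = 598.6

I − A =
  [   0.85    -0.20    -0.05]
  [  -0.35     0.65    -0.35]
  [  -0.20    -0.20     0.85]
Cofactors of I−A, C_ij = (−1)^(i+j)·(minor ij) (rows/columns in the sector order above):
  C_11 = (0.65)(0.85) − (-0.35)(-0.20) = 0.4825
  C_12 = −[(-0.35)(0.85) − (-0.35)(-0.20)] = 0.3675
  C_13 = (-0.35)(-0.20) − (0.65)(-0.20) = 0.2000
  C_21 = −[(-0.20)(0.85) − (-0.05)(-0.20)] = 0.1800
  C_22 = (0.85)(0.85) − (-0.05)(-0.20) = 0.7125
  C_23 = −[(0.85)(-0.20) − (-0.20)(-0.20)] = 0.2100
  C_31 = (-0.20)(-0.35) − (-0.05)(0.65) = 0.1025
  C_32 = −[(0.85)(-0.35) − (-0.05)(-0.35)] = 0.3150
  C_33 = (0.85)(0.65) − (-0.20)(-0.35) = 0.4825
det(I−A) = Σ_j (I−A)_1j·C_1j = (0.85)(0.4825) + (-0.20)(0.3675) + (-0.05)(0.2000) = 0.326625
adj(I−A) = Cᵀ =
  [ 0.4825   0.1800   0.1025]
  [ 0.3675   0.7125   0.3150]
  [ 0.2000   0.2100   0.4825]
(I − A)⁻¹ = adj(I−A) / det(I−A) ≈
  [   1.4772     0.5511     0.3138]
  [   1.1251     2.1814     0.9644]
  [   0.6123     0.6429     1.4772]
x = (I − A)⁻¹ d = adj(I−A)·d / det(I−A), with det(I−A) = 0.326625:
  x_E = (0.4825·370 + 0.1800·280 + 0.1025·130) / 0.326625 = 242.25 / 0.326625 ≈ 741.7
  x_A = (0.3675·370 + 0.7125·280 + 0.3150·130) / 0.326625 = 376.425 / 0.326625 ≈ 1152.5
  x_B = (0.2000·370 + 0.2100·280 + 0.4825·130) / 0.326625 = 195.525 / 0.326625 ≈ 598.6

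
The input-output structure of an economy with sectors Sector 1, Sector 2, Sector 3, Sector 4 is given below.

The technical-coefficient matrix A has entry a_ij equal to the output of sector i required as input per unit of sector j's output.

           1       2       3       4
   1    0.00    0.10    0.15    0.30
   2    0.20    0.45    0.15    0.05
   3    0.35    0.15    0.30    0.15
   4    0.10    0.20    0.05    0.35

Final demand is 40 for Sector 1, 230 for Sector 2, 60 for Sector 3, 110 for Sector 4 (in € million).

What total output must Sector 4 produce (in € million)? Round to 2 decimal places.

I − A =
  [   1.00    -0.10    -0.15    -0.30]
  [  -0.20     0.55    -0.15    -0.05]
  [  -0.35    -0.15     0.70    -0.15]
  [  -0.10    -0.20    -0.05     0.65]
Compute the cofactors C_ij = (−1)^(i+j)·(3×3 minor ij) of I−A; the adjugate is their transpose:
adj(I−A) = Cᵀ =
  [ 0.219625   0.108125   0.079375   0.128000]
  [ 0.130250   0.384875   0.118750   0.117125]
  [ 0.156125   0.168250   0.305500   0.155500]
  [ 0.085875   0.148000   0.072250   0.309875]
det(I−A) = Σ_j (I−A)_1j·C_1j = (1.00)(0.219625) + (-0.10)(0.130250) + (-0.15)(0.156125) + (-0.30)(0.085875) = 0.15741875
(I − A)⁻¹ = adj(I−A) / det(I−A) ≈
  [   1.3952     0.6869     0.5042     0.8131]
  [   0.8274     2.4449     0.7544     0.7440]
  [   0.9918     1.0688     1.9407     0.9878]
  [   0.5455     0.9402     0.4590     1.9685]
x = (I − A)⁻¹ d = adj(I−A)·d / det(I−A), with det(I−A) = 0.15741875:
  x_1 = (0.219625·40 + 0.108125·230 + 0.079375·60 + 0.128000·110) / 0.15741875 = 52.49625 / 0.15741875 ≈ 333.48
  x_2 = (0.130250·40 + 0.384875·230 + 0.118750·60 + 0.117125·110) / 0.15741875 = 113.74 / 0.15741875 ≈ 722.53
  x_3 = (0.156125·40 + 0.168250·230 + 0.305500·60 + 0.155500·110) / 0.15741875 = 80.3775 / 0.15741875 ≈ 510.60
  x_4 = (0.085875·40 + 0.148000·230 + 0.072250·60 + 0.309875·110) / 0.15741875 = 75.89625 / 0.15741875 ≈ 482.13

x_4 = 482.13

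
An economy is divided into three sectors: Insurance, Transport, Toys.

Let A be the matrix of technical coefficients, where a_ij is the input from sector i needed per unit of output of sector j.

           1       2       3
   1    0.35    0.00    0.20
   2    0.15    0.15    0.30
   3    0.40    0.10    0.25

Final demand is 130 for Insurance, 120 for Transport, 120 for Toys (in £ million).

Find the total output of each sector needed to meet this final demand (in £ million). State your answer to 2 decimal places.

x_1 = 314.24, x_2 = 327.67, x_3 = 371.29

I − A =
  [   0.65     0.00    -0.20]
  [  -0.15     0.85    -0.30]
  [  -0.40    -0.10     0.75]
Cofactors of I−A, C_ij = (−1)^(i+j)·(minor ij) (rows/columns in the sector order above):
  C_11 = (0.85)(0.75) − (-0.30)(-0.10) = 0.6075
  C_12 = −[(-0.15)(0.75) − (-0.30)(-0.40)] = 0.2325
  C_13 = (-0.15)(-0.10) − (0.85)(-0.40) = 0.3550
  C_21 = −[(0.00)(0.75) − (-0.20)(-0.10)] = 0.0200
  C_22 = (0.65)(0.75) − (-0.20)(-0.40) = 0.4075
  C_23 = −[(0.65)(-0.10) − (0.00)(-0.40)] = 0.0650
  C_31 = (0.00)(-0.30) − (-0.20)(0.85) = 0.1700
  C_32 = −[(0.65)(-0.30) − (-0.20)(-0.15)] = 0.2250
  C_33 = (0.65)(0.85) − (0.00)(-0.15) = 0.5525
det(I−A) = Σ_j (I−A)_1j·C_1j = (0.65)(0.6075) + (0.00)(0.2325) + (-0.20)(0.3550) = 0.323875
adj(I−A) = Cᵀ =
  [ 0.6075   0.0200   0.1700]
  [ 0.2325   0.4075   0.2250]
  [ 0.3550   0.0650   0.5525]
(I − A)⁻¹ = adj(I−A) / det(I−A) ≈
  [   1.8757     0.0618     0.5249]
  [   0.7179     1.2582     0.6947]
  [   1.0961     0.2007     1.7059]
x = (I − A)⁻¹ d = adj(I−A)·d / det(I−A), with det(I−A) = 0.323875:
  x_1 = (0.6075·130 + 0.0200·120 + 0.1700·120) / 0.323875 = 101.775 / 0.323875 ≈ 314.24
  x_2 = (0.2325·130 + 0.4075·120 + 0.2250·120) / 0.323875 = 106.125 / 0.323875 ≈ 327.67
  x_3 = (0.3550·130 + 0.0650·120 + 0.5525·120) / 0.323875 = 120.25 / 0.323875 ≈ 371.29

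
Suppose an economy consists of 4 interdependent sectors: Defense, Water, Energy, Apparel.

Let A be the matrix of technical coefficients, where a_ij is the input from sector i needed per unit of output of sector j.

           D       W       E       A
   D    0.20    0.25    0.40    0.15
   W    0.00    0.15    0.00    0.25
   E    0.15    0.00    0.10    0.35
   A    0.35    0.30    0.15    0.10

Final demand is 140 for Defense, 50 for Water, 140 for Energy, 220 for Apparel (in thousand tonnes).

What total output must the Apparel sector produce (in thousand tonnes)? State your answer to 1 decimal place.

I − A =
  [   0.80    -0.25    -0.40    -0.15]
  [   0.00     0.85     0.00    -0.25]
  [  -0.15     0.00     0.90    -0.35]
  [  -0.35    -0.30    -0.15     0.90]
Compute the cofactors C_ij = (−1)^(i+j)·(3×3 minor ij) of I−A; the adjugate is their transpose:
adj(I−A) = Cᵀ =
  [ 0.576375   0.271875   0.304500   0.290000]
  [ 0.084375   0.452375   0.065000   0.165000]
  [ 0.207625   0.155125   0.485500   0.266500]
  [ 0.286875   0.282375   0.221000   0.561000]
det(I−A) = Σ_j (I−A)_1j·C_1j = (0.80)(0.576375) + (-0.25)(0.084375) + (-0.40)(0.207625) + (-0.15)(0.286875) = 0.313925
(I − A)⁻¹ = adj(I−A) / det(I−A) ≈
  [   1.8360     0.8661     0.9700     0.9238]
  [   0.2688     1.4410     0.2071     0.5256]
  [   0.6614     0.4941     1.5465     0.8489]
  [   0.9138     0.8995     0.7040     1.7871]
x = (I − A)⁻¹ d = adj(I−A)·d / det(I−A), with det(I−A) = 0.313925:
  x_D = (0.576375·140 + 0.271875·50 + 0.304500·140 + 0.290000·220) / 0.313925 = 200.71625 / 0.313925 ≈ 639.4
  x_W = (0.084375·140 + 0.452375·50 + 0.065000·140 + 0.165000·220) / 0.313925 = 79.83125 / 0.313925 ≈ 254.3
  x_E = (0.207625·140 + 0.155125·50 + 0.485500·140 + 0.266500·220) / 0.313925 = 163.42375 / 0.313925 ≈ 520.6
  x_A = (0.286875·140 + 0.282375·50 + 0.221000·140 + 0.561000·220) / 0.313925 = 208.64125 / 0.313925 ≈ 664.6

x_A = 664.6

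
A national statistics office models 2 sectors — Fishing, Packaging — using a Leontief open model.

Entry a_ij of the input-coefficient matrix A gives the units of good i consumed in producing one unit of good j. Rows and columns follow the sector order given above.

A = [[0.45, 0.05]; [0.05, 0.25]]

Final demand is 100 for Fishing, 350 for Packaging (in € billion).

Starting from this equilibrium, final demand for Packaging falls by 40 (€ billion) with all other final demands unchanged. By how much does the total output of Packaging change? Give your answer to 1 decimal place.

I − A =
  [   0.55    -0.05]
  [  -0.05     0.75]
det(I−A) = (0.55)(0.75) − (-0.05)(-0.05) = 0.4100
adj(I−A) = [[0.75, 0.05], [0.05, 0.55]]
(I − A)⁻¹ = adj(I−A) / det(I−A) ≈
  [   1.8293     0.1220]
  [   0.1220     1.3415]
Δx = (I − A)⁻¹ Δd with Δd having -40 in the Packaging component and 0 elsewhere.
So Δx_P = L_PP · (-40), where L_PP = adj(I−A)_PP / det(I−A) = 0.55 / 0.4100.
Δx_P = 0.55 × (-40) / 0.4100 = -22.00 / 0.4100 ≈ -53.7.

Δx_P = -53.7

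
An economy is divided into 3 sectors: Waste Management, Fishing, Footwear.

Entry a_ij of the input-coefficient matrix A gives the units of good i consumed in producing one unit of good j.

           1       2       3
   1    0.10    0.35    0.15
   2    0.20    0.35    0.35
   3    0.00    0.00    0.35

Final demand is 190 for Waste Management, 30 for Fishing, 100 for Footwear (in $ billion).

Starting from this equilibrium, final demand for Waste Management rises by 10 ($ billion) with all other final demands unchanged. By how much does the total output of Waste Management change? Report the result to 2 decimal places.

I − A =
  [   0.90    -0.35    -0.15]
  [  -0.20     0.65    -0.35]
  [   0.00     0.00     0.65]
Cofactors of I−A, C_ij = (−1)^(i+j)·(minor ij) (rows/columns in the sector order above):
  C_11 = (0.65)(0.65) − (-0.35)(0.00) = 0.4225
  C_12 = −[(-0.20)(0.65) − (-0.35)(0.00)] = 0.1300
  C_13 = (-0.20)(0.00) − (0.65)(0.00) = 0.0000
  C_21 = −[(-0.35)(0.65) − (-0.15)(0.00)] = 0.2275
  C_22 = (0.90)(0.65) − (-0.15)(0.00) = 0.5850
  C_23 = −[(0.90)(0.00) − (-0.35)(0.00)] = 0.0000
  C_31 = (-0.35)(-0.35) − (-0.15)(0.65) = 0.2200
  C_32 = −[(0.90)(-0.35) − (-0.15)(-0.20)] = 0.3450
  C_33 = (0.90)(0.65) − (-0.35)(-0.20) = 0.5150
det(I−A) = Σ_j (I−A)_1j·C_1j = (0.90)(0.4225) + (-0.35)(0.1300) + (-0.15)(0.0000) = 0.33475
adj(I−A) = Cᵀ =
  [ 0.4225   0.2275   0.2200]
  [ 0.1300   0.5850   0.3450]
  [ 0.0000   0.0000   0.5150]
(I − A)⁻¹ = adj(I−A) / det(I−A) ≈
  [   1.2621     0.6796     0.6572]
  [   0.3883     1.7476     1.0306]
  [   0.0000     0.0000     1.5385]
Δx = (I − A)⁻¹ Δd with Δd having +10 in the Waste Management component and 0 elsewhere.
So Δx_1 = L_11 · (+10), where L_11 = adj(I−A)_11 / det(I−A) = 0.4225 / 0.33475.
Δx_1 = 0.4225 × (+10) / 0.33475 = 4.225 / 0.33475 ≈ 12.62.

Δx_1 = 12.62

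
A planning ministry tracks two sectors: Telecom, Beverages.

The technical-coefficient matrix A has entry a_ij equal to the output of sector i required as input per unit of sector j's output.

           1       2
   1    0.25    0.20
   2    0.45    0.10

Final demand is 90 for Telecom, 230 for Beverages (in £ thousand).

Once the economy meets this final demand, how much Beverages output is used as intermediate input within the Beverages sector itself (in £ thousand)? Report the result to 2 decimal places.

z_22 = 36.41

I − A =
  [   0.75    -0.20]
  [  -0.45     0.90]
det(I−A) = (0.75)(0.90) − (-0.20)(-0.45) = 0.5850
adj(I−A) = [[0.90, 0.20], [0.45, 0.75]]
(I − A)⁻¹ = adj(I−A) / det(I−A) ≈
  [   1.5385     0.3419]
  [   0.7692     1.2821]
First solve x = (I − A)⁻¹ d = adj(I−A)·d / det(I−A); in particular x_2 = (0.45·90 + 0.75·230) / 0.5850 = 213.00 / 0.5850 ≈ 364.1026.
Intermediate flow from 2 to 2: z_22 = a_22 · x_2 = 0.10 × 213.00 / 0.5850 = 21.30 / 0.5850 ≈ 36.41.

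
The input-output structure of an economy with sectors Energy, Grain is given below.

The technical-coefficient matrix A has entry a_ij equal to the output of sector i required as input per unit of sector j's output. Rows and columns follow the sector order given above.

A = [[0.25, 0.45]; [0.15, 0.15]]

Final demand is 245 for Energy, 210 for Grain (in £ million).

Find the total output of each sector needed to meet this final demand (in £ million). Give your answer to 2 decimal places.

I − A =
  [   0.75    -0.45]
  [  -0.15     0.85]
det(I−A) = (0.75)(0.85) − (-0.45)(-0.15) = 0.5700
adj(I−A) = [[0.85, 0.45], [0.15, 0.75]]
(I − A)⁻¹ = adj(I−A) / det(I−A) ≈
  [   1.4912     0.7895]
  [   0.2632     1.3158]
x = (I − A)⁻¹ d = adj(I−A)·d / det(I−A), with det(I−A) = 0.5700:
  x_1 = (0.85·245 + 0.45·210) / 0.5700 = 302.75 / 0.5700 ≈ 531.14
  x_2 = (0.15·245 + 0.75·210) / 0.5700 = 194.25 / 0.5700 ≈ 340.79

x_1 = 531.14, x_2 = 340.79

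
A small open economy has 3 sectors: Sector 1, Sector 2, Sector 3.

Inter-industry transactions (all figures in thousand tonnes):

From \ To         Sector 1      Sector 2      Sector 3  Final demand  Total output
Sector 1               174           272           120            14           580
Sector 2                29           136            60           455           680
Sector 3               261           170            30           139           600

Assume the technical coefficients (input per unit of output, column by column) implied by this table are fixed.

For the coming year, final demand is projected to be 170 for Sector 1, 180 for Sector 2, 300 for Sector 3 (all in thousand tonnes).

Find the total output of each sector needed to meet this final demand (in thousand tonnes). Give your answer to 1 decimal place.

x_1 = 651.0, x_2 = 355.4, x_3 = 717.7

Technical coefficients a_ij = z_ij / X_j:
  a_11 = 174/580 = 0.30, a_21 = 29/580 = 0.05, a_31 = 261/580 = 0.45
  a_12 = 272/680 = 0.40, a_22 = 136/680 = 0.20, a_32 = 170/680 = 0.25
  a_13 = 120/600 = 0.20, a_23 = 60/600 = 0.10, a_33 = 30/600 = 0.05
I − A =
  [   0.70    -0.40    -0.20]
  [  -0.05     0.80    -0.10]
  [  -0.45    -0.25     0.95]
Cofactors of I−A, C_ij = (−1)^(i+j)·(minor ij) (rows/columns in the sector order above):
  C_11 = (0.80)(0.95) − (-0.10)(-0.25) = 0.7350
  C_12 = −[(-0.05)(0.95) − (-0.10)(-0.45)] = 0.0925
  C_13 = (-0.05)(-0.25) − (0.80)(-0.45) = 0.3725
  C_21 = −[(-0.40)(0.95) − (-0.20)(-0.25)] = 0.4300
  C_22 = (0.70)(0.95) − (-0.20)(-0.45) = 0.5750
  C_23 = −[(0.70)(-0.25) − (-0.40)(-0.45)] = 0.3550
  C_31 = (-0.40)(-0.10) − (-0.20)(0.80) = 0.2000
  C_32 = −[(0.70)(-0.10) − (-0.20)(-0.05)] = 0.0800
  C_33 = (0.70)(0.80) − (-0.40)(-0.05) = 0.5400
det(I−A) = Σ_j (I−A)_1j·C_1j = (0.70)(0.7350) + (-0.40)(0.0925) + (-0.20)(0.3725) = 0.4030
adj(I−A) = Cᵀ =
  [ 0.7350   0.4300   0.2000]
  [ 0.0925   0.5750   0.0800]
  [ 0.3725   0.3550   0.5400]
(I − A)⁻¹ = adj(I−A) / det(I−A) ≈
  [   1.8238     1.0670     0.4963]
  [   0.2295     1.4268     0.1985]
  [   0.9243     0.8809     1.3400]
x = (I − A)⁻¹ d = adj(I−A)·d / det(I−A), with det(I−A) = 0.4030:
  x_1 = (0.7350·170 + 0.4300·180 + 0.2000·300) / 0.4030 = 262.35 / 0.4030 ≈ 651.0
  x_2 = (0.0925·170 + 0.5750·180 + 0.0800·300) / 0.4030 = 143.225 / 0.4030 ≈ 355.4
  x_3 = (0.3725·170 + 0.3550·180 + 0.5400·300) / 0.4030 = 289.225 / 0.4030 ≈ 717.7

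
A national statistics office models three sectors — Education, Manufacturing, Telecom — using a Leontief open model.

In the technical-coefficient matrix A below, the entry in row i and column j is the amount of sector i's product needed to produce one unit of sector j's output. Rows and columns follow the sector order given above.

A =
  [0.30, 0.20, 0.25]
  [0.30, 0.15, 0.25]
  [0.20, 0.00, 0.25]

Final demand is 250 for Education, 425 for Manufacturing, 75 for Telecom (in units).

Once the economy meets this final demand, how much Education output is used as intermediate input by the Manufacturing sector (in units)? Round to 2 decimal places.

I − A =
  [   0.70    -0.20    -0.25]
  [  -0.30     0.85    -0.25]
  [  -0.20     0.00     0.75]
Cofactors of I−A, C_ij = (−1)^(i+j)·(minor ij) (rows/columns in the sector order above):
  C_11 = (0.85)(0.75) − (-0.25)(0.00) = 0.6375
  C_12 = −[(-0.30)(0.75) − (-0.25)(-0.20)] = 0.2750
  C_13 = (-0.30)(0.00) − (0.85)(-0.20) = 0.1700
  C_21 = −[(-0.20)(0.75) − (-0.25)(0.00)] = 0.1500
  C_22 = (0.70)(0.75) − (-0.25)(-0.20) = 0.4750
  C_23 = −[(0.70)(0.00) − (-0.20)(-0.20)] = 0.0400
  C_31 = (-0.20)(-0.25) − (-0.25)(0.85) = 0.2625
  C_32 = −[(0.70)(-0.25) − (-0.25)(-0.30)] = 0.2500
  C_33 = (0.70)(0.85) − (-0.20)(-0.30) = 0.5350
det(I−A) = Σ_j (I−A)_1j·C_1j = (0.70)(0.6375) + (-0.20)(0.2750) + (-0.25)(0.1700) = 0.34875
adj(I−A) = Cᵀ =
  [ 0.6375   0.1500   0.2625]
  [ 0.2750   0.4750   0.2500]
  [ 0.1700   0.0400   0.5350]
(I − A)⁻¹ = adj(I−A) / det(I−A) ≈
  [   1.8280     0.4301     0.7527]
  [   0.7885     1.3620     0.7168]
  [   0.4875     0.1147     1.5341]
First solve x = (I − A)⁻¹ d = adj(I−A)·d / det(I−A); in particular x_2 = (0.2750·250 + 0.4750·425 + 0.2500·75) / 0.34875 = 289.375 / 0.34875 ≈ 829.7491.
Intermediate flow from 1 to 2: z_12 = a_12 · x_2 = 0.20 × 289.375 / 0.34875 = 57.875 / 0.34875 ≈ 165.95.

z_12 = 165.95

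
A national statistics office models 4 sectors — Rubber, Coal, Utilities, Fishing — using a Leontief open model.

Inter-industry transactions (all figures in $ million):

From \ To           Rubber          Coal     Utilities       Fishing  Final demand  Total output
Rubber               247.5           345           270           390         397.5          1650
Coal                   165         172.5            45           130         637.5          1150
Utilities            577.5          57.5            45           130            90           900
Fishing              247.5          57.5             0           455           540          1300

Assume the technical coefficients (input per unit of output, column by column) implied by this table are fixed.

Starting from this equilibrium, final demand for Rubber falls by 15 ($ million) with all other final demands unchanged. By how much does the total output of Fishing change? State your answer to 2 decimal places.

Technical coefficients a_ij = z_ij / X_j:
  a_RR = 247.5/1650 = 0.15, a_CR = 165/1650 = 0.10, a_UR = 577.5/1650 = 0.35, a_FR = 247.5/1650 = 0.15
  a_RC = 345/1150 = 0.30, a_CC = 172.5/1150 = 0.15, a_UC = 57.5/1150 = 0.05, a_FC = 57.5/1150 = 0.05
  a_RU = 270/900 = 0.30, a_CU = 45/900 = 0.05, a_UU = 45/900 = 0.05, a_FU = 0/900 = 0.00
  a_RF = 390/1300 = 0.30, a_CF = 130/1300 = 0.10, a_UF = 130/1300 = 0.10, a_FF = 455/1300 = 0.35
I − A =
  [   0.85    -0.30    -0.30    -0.30]
  [  -0.10     0.85    -0.05    -0.10]
  [  -0.35    -0.05     0.95    -0.10]
  [  -0.15    -0.05     0.00     0.65]
Compute the cofactors C_ij = (−1)^(i+j)·(3×3 minor ij) of I−A; the adjugate is their transpose:
adj(I−A) = Cᵀ =
  [ 0.518250   0.210750   0.174750   0.298500]
  [ 0.088125   0.409375   0.049375   0.111250]
  [ 0.208875   0.107625   0.401625   0.174750]
  [ 0.126375   0.080125   0.044125   0.559750]
det(I−A) = Σ_j (I−A)_1j·C_1j = (0.85)(0.518250) + (-0.30)(0.088125) + (-0.30)(0.208875) + (-0.30)(0.126375) = 0.3135
(I − A)⁻¹ = adj(I−A) / det(I−A) ≈
  [   1.6531     0.6722     0.5574     0.9522]
  [   0.2811     1.3058     0.1575     0.3549]
  [   0.6663     0.3433     1.2811     0.5574]
  [   0.4031     0.2556     0.1407     1.7855]
Δx = (I − A)⁻¹ Δd with Δd having -15 in the Rubber component and 0 elsewhere.
So Δx_F = L_FR · (-15), where L_FR = adj(I−A)_FR / det(I−A) = 0.126375 / 0.3135.
Δx_F = 0.126375 × (-15) / 0.3135 = -1.895625 / 0.3135 ≈ -6.05.

Δx_F = -6.05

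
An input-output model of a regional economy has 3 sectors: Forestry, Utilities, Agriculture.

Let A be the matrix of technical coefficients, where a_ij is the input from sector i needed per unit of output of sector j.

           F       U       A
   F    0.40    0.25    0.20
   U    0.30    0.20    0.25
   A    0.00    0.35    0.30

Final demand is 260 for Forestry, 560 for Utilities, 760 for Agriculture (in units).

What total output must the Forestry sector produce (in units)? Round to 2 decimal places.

I − A =
  [   0.60    -0.25    -0.20]
  [  -0.30     0.80    -0.25]
  [   0.00    -0.35     0.70]
Cofactors of I−A, C_ij = (−1)^(i+j)·(minor ij) (rows/columns in the sector order above):
  C_11 = (0.80)(0.70) − (-0.25)(-0.35) = 0.4725
  C_12 = −[(-0.30)(0.70) − (-0.25)(0.00)] = 0.2100
  C_13 = (-0.30)(-0.35) − (0.80)(0.00) = 0.1050
  C_21 = −[(-0.25)(0.70) − (-0.20)(-0.35)] = 0.2450
  C_22 = (0.60)(0.70) − (-0.20)(0.00) = 0.4200
  C_23 = −[(0.60)(-0.35) − (-0.25)(0.00)] = 0.2100
  C_31 = (-0.25)(-0.25) − (-0.20)(0.80) = 0.2225
  C_32 = −[(0.60)(-0.25) − (-0.20)(-0.30)] = 0.2100
  C_33 = (0.60)(0.80) − (-0.25)(-0.30) = 0.4050
det(I−A) = Σ_j (I−A)_1j·C_1j = (0.60)(0.4725) + (-0.25)(0.2100) + (-0.20)(0.1050) = 0.2100
adj(I−A) = Cᵀ =
  [ 0.4725   0.2450   0.2225]
  [ 0.2100   0.4200   0.2100]
  [ 0.1050   0.2100   0.4050]
(I − A)⁻¹ = adj(I−A) / det(I−A) ≈
  [   2.2500     1.1667     1.0595]
  [   1.0000     2.0000     1.0000]
  [   0.5000     1.0000     1.9286]
x = (I − A)⁻¹ d = adj(I−A)·d / det(I−A), with det(I−A) = 0.2100:
  x_F = (0.4725·260 + 0.2450·560 + 0.2225·760) / 0.2100 = 429.15 / 0.2100 ≈ 2043.57
  x_U = (0.2100·260 + 0.4200·560 + 0.2100·760) / 0.2100 = 449.40 / 0.2100 = 2140.00
  x_A = (0.1050·260 + 0.2100·560 + 0.4050·760) / 0.2100 = 452.70 / 0.2100 ≈ 2155.71

x_F = 2043.57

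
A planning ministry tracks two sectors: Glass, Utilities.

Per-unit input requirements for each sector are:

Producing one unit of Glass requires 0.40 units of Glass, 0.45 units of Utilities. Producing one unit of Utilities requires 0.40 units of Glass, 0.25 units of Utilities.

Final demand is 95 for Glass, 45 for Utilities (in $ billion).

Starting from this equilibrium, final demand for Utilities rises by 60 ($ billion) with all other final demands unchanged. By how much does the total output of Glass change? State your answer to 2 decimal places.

I − A =
  [   0.60    -0.40]
  [  -0.45     0.75]
det(I−A) = (0.60)(0.75) − (-0.40)(-0.45) = 0.2700
adj(I−A) = [[0.75, 0.40], [0.45, 0.60]]
(I − A)⁻¹ = adj(I−A) / det(I−A) ≈
  [   2.7778     1.4815]
  [   1.6667     2.2222]
Δx = (I − A)⁻¹ Δd with Δd having +60 in the Utilities component and 0 elsewhere.
So Δx_1 = L_12 · (+60), where L_12 = adj(I−A)_12 / det(I−A) = 0.40 / 0.2700.
Δx_1 = 0.40 × (+60) / 0.2700 = 24.00 / 0.2700 ≈ 88.89.

Δx_1 = 88.89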